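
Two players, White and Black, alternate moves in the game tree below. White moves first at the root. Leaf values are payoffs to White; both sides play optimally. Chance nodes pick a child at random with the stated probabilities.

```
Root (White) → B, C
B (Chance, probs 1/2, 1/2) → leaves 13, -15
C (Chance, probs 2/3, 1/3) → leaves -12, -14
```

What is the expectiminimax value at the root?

-1

B (Chance): 1/2·13 + 1/2·-15 = -1
C (Chance): 2/3·-12 + 1/3·-14 = -12.67
Root (White): max(-1, -12.67) = -1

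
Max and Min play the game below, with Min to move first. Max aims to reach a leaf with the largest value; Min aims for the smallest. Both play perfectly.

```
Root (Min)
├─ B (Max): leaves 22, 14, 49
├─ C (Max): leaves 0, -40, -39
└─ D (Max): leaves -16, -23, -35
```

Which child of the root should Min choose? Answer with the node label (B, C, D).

B (Max): max(22, 14, 49) = 49
C (Max): max(0, -40, -39) = 0
D (Max): max(-16, -23, -35) = -16
Root (Min): min(49, 0, -16) = -16
Min picks the child with the lowest value: D (value -16).

D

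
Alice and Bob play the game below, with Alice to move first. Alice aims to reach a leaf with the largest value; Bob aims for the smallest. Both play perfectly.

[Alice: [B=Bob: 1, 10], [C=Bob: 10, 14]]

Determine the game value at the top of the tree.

B (Bob): min(1, 10) = 1
C (Bob): min(10, 14) = 10
Root (Alice): max(1, 10) = 10

10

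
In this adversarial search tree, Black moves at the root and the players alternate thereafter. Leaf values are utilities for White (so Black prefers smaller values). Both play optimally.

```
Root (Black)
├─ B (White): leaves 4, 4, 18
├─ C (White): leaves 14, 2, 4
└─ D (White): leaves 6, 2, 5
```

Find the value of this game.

B (White): max(4, 4, 18) = 18
C (White): max(14, 2, 4) = 14
D (White): max(6, 2, 5) = 6
Root (Black): min(18, 14, 6) = 6

6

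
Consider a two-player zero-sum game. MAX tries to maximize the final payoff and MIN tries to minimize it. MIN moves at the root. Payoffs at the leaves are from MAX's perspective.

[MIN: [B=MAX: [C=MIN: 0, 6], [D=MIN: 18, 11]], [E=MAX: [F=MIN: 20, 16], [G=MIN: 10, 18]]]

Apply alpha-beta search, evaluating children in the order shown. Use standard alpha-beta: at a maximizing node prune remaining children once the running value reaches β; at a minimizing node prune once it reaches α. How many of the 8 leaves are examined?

C [α=-∞,β=+∞]: v=0
D [α=0,β=+∞]: v=11
B [α=-∞,β=+∞]: v=11
F [α=-∞,β=11]: v=16
E [α=-∞,β=11]: v=16 after child 1 ≥ β → β-cutoff, skip 1
Root [α=-∞,β=+∞]: v=11
Leaves evaluated: 6 of 8.

6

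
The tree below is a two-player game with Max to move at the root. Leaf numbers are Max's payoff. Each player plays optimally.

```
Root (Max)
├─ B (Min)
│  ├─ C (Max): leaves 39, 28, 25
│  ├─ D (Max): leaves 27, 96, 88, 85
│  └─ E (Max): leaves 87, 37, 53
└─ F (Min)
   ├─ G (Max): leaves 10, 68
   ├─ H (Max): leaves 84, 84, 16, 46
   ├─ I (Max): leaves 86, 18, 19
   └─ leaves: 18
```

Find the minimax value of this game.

C (Max): max(39, 28, 25) = 39
D (Max): max(27, 96, 88, 85) = 96
E (Max): max(87, 37, 53) = 87
B (Min): min(39, 96, 87) = 39
G (Max): max(10, 68) = 68
H (Max): max(84, 84, 16, 46) = 84
I (Max): max(86, 18, 19) = 86
F (Min): min(68, 84, 86, 18) = 18
Root (Max): max(39, 18) = 39

39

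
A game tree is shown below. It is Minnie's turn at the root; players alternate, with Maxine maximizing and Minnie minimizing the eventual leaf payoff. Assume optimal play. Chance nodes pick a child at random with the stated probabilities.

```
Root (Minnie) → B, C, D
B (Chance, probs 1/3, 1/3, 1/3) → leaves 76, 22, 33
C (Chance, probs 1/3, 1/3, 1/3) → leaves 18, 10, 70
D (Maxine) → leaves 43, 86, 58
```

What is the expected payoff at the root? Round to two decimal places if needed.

B (Chance): 1/3·76 + 1/3·22 + 1/3·33 = 43.67
C (Chance): 1/3·18 + 1/3·10 + 1/3·70 = 32.67
D (Maxine): max(43, 86, 58) = 86
Root (Minnie): min(43.67, 32.67, 86) = 32.67

32.67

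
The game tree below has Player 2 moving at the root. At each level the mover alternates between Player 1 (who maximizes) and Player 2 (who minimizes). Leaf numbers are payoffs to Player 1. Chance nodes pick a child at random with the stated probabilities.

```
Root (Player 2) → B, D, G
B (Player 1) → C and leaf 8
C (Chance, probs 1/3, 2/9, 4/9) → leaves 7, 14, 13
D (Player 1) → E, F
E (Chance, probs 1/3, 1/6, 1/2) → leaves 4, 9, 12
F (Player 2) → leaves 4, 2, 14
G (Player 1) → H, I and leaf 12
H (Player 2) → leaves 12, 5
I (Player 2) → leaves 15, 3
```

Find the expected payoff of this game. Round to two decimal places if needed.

C (Chance): 1/3·7 + 2/9·14 + 4/9·13 = 11.22
B (Player 1): max(11.22, 8) = 11.22
E (Chance): 1/3·4 + 1/6·9 + 1/2·12 = 8.83
F (Player 2): min(4, 2, 14) = 2
D (Player 1): max(8.83, 2) = 8.83
H (Player 2): min(12, 5) = 5
I (Player 2): min(15, 3) = 3
G (Player 1): max(5, 3, 12) = 12
Root (Player 2): min(11.22, 8.83, 12) = 8.83

8.83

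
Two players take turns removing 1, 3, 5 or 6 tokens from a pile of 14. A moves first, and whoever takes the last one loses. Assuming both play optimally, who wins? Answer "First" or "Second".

Second

Positions where the player to move wins (W) vs loses (L):
i:   0  1  2  3  4  5  6  7  8  9 10 11 12 13 14
     W  L  W  L  W  L  W  W  W  W  W  W  L  W  L
Position 14 is L, so the second player wins.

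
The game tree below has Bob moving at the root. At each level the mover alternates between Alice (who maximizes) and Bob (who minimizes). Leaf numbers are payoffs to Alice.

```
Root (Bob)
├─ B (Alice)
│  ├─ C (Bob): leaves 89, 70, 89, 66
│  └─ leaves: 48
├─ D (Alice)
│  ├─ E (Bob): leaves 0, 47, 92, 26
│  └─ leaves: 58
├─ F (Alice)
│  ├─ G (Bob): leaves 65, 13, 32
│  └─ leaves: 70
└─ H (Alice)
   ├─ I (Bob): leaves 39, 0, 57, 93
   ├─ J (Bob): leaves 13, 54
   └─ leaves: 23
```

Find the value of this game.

C (Bob): min(89, 70, 89, 66) = 66
B (Alice): max(66, 48) = 66
E (Bob): min(0, 47, 92, 26) = 0
D (Alice): max(0, 58) = 58
G (Bob): min(65, 13, 32) = 13
F (Alice): max(13, 70) = 70
I (Bob): min(39, 0, 57, 93) = 0
J (Bob): min(13, 54) = 13
H (Alice): max(0, 13, 23) = 23
Root (Bob): min(66, 58, 70, 23) = 23

23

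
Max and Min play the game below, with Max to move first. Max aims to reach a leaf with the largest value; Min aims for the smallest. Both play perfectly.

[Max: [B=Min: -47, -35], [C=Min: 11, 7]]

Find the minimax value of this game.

B (Min): min(-47, -35) = -47
C (Min): min(11, 7) = 7
Root (Max): max(-47, 7) = 7

7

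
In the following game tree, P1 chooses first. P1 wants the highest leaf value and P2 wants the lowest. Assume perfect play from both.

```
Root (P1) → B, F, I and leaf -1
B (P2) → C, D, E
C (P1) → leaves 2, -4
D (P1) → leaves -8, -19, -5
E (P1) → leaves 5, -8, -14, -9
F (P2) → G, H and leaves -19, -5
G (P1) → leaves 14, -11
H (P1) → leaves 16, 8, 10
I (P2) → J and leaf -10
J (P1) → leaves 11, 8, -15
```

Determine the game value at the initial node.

C (P1): max(2, -4) = 2
D (P1): max(-8, -19, -5) = -5
E (P1): max(5, -8, -14, -9) = 5
B (P2): min(2, -5, 5) = -5
G (P1): max(14, -11) = 14
H (P1): max(16, 8, 10) = 16
F (P2): min(14, 16, -19, -5) = -19
J (P1): max(11, 8, -15) = 11
I (P2): min(11, -10) = -10
Root (P1): max(-5, -19, -10, -1) = -1

-1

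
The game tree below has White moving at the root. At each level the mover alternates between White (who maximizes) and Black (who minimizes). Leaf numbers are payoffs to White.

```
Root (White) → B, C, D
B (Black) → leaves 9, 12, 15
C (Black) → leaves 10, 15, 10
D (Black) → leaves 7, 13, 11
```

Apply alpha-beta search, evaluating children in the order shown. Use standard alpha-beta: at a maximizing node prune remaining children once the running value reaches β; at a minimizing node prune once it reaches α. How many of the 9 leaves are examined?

7

B [α=-∞,β=+∞]: v=9
C [α=9,β=+∞]: v=10
D [α=10,β=+∞]: v=7 after child 1 ≤ α → α-cutoff, skip 2
Root [α=-∞,β=+∞]: v=10
Leaves evaluated: 7 of 9.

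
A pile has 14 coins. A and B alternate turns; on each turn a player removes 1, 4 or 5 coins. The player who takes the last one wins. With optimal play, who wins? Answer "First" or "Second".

First

W/L table (W = player to move can force a win):
i:   0  1  2  3  4  5  6  7  8  9 10 11 12 13 14
     L  W  L  W  W  W  W  W  L  W  L  W  W  W  W
Position 14 is W, so the first player wins.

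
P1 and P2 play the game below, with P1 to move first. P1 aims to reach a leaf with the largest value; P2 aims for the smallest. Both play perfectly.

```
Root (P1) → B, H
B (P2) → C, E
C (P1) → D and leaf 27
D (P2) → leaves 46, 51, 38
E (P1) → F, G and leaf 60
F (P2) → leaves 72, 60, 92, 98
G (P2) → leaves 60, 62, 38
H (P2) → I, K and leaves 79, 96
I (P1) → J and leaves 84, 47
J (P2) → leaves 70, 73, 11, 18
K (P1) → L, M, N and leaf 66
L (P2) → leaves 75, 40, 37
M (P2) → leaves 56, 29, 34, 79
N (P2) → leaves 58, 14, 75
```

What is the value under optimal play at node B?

38

D: min(46, 51, 38) = 38
C: max(38, 27) = 38
F: min(72, 60, 92, 98) = 60
G: min(60, 62, 38) = 38
E: max(60, 38, 60) = 60
B: min(38, 60) = 38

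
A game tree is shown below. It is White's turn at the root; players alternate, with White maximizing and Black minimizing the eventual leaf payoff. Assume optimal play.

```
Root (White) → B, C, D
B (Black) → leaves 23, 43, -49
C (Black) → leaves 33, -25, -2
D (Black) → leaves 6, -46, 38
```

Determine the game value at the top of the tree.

-25

B (Black): min(23, 43, -49) = -49
C (Black): min(33, -25, -2) = -25
D (Black): min(6, -46, 38) = -46
Root (White): max(-49, -25, -46) = -25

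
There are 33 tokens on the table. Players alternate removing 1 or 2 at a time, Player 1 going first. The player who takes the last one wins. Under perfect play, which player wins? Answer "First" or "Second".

Second

i:   0  1  2  3  4  5  6  7  8  9 10 11 12 13 14 15 16 17 18 19 20 21 22 23 24 25 26 27 28 29 30 31 32 33
     L  W  W  L  W  W  L  W  W  L  W  W  L  W  W  L  W  W  L  W  W  L  W  W  L  W  W  L  W  W  L  W  W  L
Position 33 is L, so the second player wins.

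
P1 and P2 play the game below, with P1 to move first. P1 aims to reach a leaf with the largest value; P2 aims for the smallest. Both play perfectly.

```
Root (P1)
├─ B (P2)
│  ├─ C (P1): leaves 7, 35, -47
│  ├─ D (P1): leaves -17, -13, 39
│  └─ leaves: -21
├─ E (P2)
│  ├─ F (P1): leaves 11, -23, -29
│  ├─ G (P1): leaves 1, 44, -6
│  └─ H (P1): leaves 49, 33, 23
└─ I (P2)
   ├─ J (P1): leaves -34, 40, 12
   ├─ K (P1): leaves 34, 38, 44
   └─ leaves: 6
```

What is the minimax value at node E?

11

F: max(11, -23, -29) = 11
G: max(1, 44, -6) = 44
H: max(49, 33, 23) = 49
E: min(11, 44, 49) = 11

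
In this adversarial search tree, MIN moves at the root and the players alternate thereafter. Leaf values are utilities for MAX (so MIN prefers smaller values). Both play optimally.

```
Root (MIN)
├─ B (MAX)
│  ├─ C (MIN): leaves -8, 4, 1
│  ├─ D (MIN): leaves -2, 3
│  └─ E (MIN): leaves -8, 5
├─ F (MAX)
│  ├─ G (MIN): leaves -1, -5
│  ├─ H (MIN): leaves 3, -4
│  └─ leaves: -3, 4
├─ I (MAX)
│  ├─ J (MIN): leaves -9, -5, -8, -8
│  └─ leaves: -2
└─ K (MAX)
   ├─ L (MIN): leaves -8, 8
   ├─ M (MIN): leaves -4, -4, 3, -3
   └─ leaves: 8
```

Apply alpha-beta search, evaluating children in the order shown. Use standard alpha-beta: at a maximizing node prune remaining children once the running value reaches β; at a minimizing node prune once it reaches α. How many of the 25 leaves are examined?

C [α=-∞,β=+∞]: v=-8
D [α=-8,β=+∞]: v=-2
E [α=-2,β=+∞]: v=-8 after child 1 ≤ α → α-cutoff, skip 1
B [α=-∞,β=+∞]: v=-2
G [α=-∞,β=-2]: v=-5
H [α=-5,β=-2]: v=-4
F [α=-∞,β=-2]: v=4
J [α=-∞,β=-2]: v=-9
I [α=-∞,β=-2]: v=-2
L [α=-∞,β=-2]: v=-8
M [α=-8,β=-2]: v=-4
K [α=-∞,β=-2]: v=8
Root [α=-∞,β=+∞]: v=-2
Leaves evaluated: 24 of 25.

24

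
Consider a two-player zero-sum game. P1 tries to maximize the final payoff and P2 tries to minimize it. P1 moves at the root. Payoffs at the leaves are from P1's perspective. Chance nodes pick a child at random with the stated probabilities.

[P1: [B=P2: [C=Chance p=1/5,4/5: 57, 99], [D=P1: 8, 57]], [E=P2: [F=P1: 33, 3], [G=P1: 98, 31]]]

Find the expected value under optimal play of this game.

C (Chance): 1/5·57 + 4/5·99 = 90.6
D (P1): max(8, 57) = 57
B (P2): min(90.6, 57) = 57
F (P1): max(33, 3) = 33
G (P1): max(98, 31) = 98
E (P2): min(33, 98) = 33
Root (P1): max(57, 33) = 57

57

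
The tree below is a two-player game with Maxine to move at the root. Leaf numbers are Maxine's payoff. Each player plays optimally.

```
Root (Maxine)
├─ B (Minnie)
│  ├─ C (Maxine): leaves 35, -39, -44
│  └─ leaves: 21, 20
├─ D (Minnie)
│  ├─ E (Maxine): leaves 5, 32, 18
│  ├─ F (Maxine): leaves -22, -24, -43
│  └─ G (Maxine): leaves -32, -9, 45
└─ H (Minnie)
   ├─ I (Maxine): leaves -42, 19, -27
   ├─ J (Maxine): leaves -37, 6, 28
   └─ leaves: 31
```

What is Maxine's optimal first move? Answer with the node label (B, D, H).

B

C (Maxine): max(35, -39, -44) = 35
B (Minnie): min(35, 21, 20) = 20
E (Maxine): max(5, 32, 18) = 32
F (Maxine): max(-22, -24, -43) = -22
G (Maxine): max(-32, -9, 45) = 45
D (Minnie): min(32, -22, 45) = -22
I (Maxine): max(-42, 19, -27) = 19
J (Maxine): max(-37, 6, 28) = 28
H (Minnie): min(19, 28, 31) = 19
Root (Maxine): max(20, -22, 19) = 20
Maxine picks the child with the highest value: B (value 20).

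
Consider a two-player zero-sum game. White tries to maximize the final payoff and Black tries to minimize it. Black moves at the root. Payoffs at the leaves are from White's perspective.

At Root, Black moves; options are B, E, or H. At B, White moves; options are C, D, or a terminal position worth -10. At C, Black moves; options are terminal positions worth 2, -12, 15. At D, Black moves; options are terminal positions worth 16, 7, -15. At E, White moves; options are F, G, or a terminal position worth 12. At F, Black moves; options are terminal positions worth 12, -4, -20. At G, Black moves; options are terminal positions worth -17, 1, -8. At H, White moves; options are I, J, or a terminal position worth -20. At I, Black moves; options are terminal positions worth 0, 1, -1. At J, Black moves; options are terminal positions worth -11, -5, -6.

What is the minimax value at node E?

12

F: min(12, -4, -20) = -20
G: min(-17, 1, -8) = -17
E: max(-20, -17, 12) = 12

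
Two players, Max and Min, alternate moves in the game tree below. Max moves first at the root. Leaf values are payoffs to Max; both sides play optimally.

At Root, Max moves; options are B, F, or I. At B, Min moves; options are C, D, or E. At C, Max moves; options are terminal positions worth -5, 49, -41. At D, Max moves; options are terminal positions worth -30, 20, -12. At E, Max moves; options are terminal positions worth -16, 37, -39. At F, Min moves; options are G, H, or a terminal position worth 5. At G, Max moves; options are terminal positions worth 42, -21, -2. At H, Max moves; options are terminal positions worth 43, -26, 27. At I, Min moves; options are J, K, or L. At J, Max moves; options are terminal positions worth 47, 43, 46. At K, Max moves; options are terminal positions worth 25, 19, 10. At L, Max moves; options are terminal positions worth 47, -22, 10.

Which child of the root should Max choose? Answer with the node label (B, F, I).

C (Max): max(-5, 49, -41) = 49
D (Max): max(-30, 20, -12) = 20
E (Max): max(-16, 37, -39) = 37
B (Min): min(49, 20, 37) = 20
G (Max): max(42, -21, -2) = 42
H (Max): max(43, -26, 27) = 43
F (Min): min(42, 43, 5) = 5
J (Max): max(47, 43, 46) = 47
K (Max): max(25, 19, 10) = 25
L (Max): max(47, -22, 10) = 47
I (Min): min(47, 25, 47) = 25
Root (Max): max(20, 5, 25) = 25
Max picks the child with the highest value: I (value 25).

I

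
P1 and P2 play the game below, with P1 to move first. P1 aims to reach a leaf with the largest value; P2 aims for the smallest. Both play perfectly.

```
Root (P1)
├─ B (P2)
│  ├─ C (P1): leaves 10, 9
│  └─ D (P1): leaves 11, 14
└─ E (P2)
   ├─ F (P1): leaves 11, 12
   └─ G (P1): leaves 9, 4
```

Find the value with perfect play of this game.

C (P1): max(10, 9) = 10
D (P1): max(11, 14) = 14
B (P2): min(10, 14) = 10
F (P1): max(11, 12) = 12
G (P1): max(9, 4) = 9
E (P2): min(12, 9) = 9
Root (P1): max(10, 9) = 10

10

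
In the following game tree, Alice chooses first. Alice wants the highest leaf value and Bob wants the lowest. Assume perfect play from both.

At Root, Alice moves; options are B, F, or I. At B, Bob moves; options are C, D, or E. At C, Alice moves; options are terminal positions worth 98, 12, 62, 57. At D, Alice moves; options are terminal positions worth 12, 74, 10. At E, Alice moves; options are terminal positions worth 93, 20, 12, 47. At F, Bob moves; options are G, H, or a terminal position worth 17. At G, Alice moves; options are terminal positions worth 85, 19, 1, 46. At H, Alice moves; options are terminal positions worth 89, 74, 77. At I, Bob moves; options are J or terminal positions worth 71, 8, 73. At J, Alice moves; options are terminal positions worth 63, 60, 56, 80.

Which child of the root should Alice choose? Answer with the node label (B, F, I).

B

C (Alice): max(98, 12, 62, 57) = 98
D (Alice): max(12, 74, 10) = 74
E (Alice): max(93, 20, 12, 47) = 93
B (Bob): min(98, 74, 93) = 74
G (Alice): max(85, 19, 1, 46) = 85
H (Alice): max(89, 74, 77) = 89
F (Bob): min(85, 89, 17) = 17
J (Alice): max(63, 60, 56, 80) = 80
I (Bob): min(80, 71, 8, 73) = 8
Root (Alice): max(74, 17, 8) = 74
Alice picks the child with the highest value: B (value 74).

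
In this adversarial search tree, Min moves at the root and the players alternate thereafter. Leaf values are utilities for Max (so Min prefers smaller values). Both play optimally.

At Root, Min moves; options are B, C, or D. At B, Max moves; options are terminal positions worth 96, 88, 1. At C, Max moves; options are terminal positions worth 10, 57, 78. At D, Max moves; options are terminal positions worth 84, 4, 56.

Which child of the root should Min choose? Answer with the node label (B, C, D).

C

B (Max): max(96, 88, 1) = 96
C (Max): max(10, 57, 78) = 78
D (Max): max(84, 4, 56) = 84
Root (Min): min(96, 78, 84) = 78
Min picks the child with the lowest value: C (value 78).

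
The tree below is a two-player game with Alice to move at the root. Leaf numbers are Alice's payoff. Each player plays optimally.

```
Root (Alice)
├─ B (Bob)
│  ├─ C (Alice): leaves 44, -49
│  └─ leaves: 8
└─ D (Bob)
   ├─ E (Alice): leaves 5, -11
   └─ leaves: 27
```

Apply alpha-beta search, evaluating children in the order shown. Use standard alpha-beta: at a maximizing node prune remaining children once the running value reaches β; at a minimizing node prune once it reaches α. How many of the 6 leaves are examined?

C [α=-∞,β=+∞]: v=44
B [α=-∞,β=+∞]: v=8
E [α=8,β=+∞]: v=5
D [α=8,β=+∞]: v=5 after child 1 ≤ α → α-cutoff, skip 1
Root [α=-∞,β=+∞]: v=8
Leaves evaluated: 5 of 6.

5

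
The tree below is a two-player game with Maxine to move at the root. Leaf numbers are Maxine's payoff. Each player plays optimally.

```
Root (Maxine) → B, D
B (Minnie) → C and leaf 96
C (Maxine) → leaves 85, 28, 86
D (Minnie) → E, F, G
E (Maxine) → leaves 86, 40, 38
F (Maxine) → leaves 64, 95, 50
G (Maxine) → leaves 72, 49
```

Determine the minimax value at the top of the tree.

86

C (Maxine): max(85, 28, 86) = 86
B (Minnie): min(86, 96) = 86
E (Maxine): max(86, 40, 38) = 86
F (Maxine): max(64, 95, 50) = 95
G (Maxine): max(72, 49) = 72
D (Minnie): min(86, 95, 72) = 72
Root (Maxine): max(86, 72) = 86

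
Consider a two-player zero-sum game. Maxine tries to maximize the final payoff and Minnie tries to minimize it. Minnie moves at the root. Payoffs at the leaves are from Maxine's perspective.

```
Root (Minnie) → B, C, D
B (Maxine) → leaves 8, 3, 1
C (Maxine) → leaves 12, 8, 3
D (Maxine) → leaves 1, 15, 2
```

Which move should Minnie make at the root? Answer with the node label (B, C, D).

B (Maxine): max(8, 3, 1) = 8
C (Maxine): max(12, 8, 3) = 12
D (Maxine): max(1, 15, 2) = 15
Root (Minnie): min(8, 12, 15) = 8
Minnie picks the child with the lowest value: B (value 8).

B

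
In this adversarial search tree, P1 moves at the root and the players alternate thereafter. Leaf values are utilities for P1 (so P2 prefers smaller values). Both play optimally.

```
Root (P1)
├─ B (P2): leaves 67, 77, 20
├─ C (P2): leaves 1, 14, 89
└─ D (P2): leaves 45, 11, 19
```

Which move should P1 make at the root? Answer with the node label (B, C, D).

B

B (P2): min(67, 77, 20) = 20
C (P2): min(1, 14, 89) = 1
D (P2): min(45, 11, 19) = 11
Root (P1): max(20, 1, 11) = 20
P1 picks the child with the highest value: B (value 20).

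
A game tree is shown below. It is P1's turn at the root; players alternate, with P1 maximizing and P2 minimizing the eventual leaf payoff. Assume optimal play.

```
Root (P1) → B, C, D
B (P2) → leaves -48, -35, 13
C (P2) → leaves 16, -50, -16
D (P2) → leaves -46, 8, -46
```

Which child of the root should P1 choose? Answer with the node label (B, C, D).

D

B (P2): min(-48, -35, 13) = -48
C (P2): min(16, -50, -16) = -50
D (P2): min(-46, 8, -46) = -46
Root (P1): max(-48, -50, -46) = -46
P1 picks the child with the highest value: D (value -46).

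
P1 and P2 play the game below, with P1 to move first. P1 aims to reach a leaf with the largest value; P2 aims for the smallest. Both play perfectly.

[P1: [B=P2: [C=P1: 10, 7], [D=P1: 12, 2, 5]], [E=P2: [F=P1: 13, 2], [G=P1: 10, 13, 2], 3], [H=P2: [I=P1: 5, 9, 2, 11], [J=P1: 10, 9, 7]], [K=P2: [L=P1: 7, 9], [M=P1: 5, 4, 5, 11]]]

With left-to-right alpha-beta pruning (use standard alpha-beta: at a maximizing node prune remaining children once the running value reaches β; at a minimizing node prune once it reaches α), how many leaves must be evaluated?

17

C [α=-∞,β=+∞]: v=10
D [α=-∞,β=10]: v=12 after child 1 ≥ β → β-cutoff, skip 2
B [α=-∞,β=+∞]: v=10
F [α=10,β=+∞]: v=13
G [α=10,β=13]: v=13 after child 2 ≥ β → β-cutoff, skip 1
E [α=10,β=+∞]: v=3
I [α=10,β=+∞]: v=11
J [α=10,β=11]: v=10
H [α=10,β=+∞]: v=10
L [α=10,β=+∞]: v=9
K [α=10,β=+∞]: v=9 after child 1 ≤ α → α-cutoff, skip 1
Root [α=-∞,β=+∞]: v=10
Leaves evaluated: 17 of 24.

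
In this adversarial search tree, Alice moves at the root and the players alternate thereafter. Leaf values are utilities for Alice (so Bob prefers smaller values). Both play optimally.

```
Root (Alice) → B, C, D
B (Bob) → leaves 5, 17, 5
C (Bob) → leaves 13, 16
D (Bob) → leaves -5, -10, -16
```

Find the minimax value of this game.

13

B (Bob): min(5, 17, 5) = 5
C (Bob): min(13, 16) = 13
D (Bob): min(-5, -10, -16) = -16
Root (Alice): max(5, 13, -16) = 13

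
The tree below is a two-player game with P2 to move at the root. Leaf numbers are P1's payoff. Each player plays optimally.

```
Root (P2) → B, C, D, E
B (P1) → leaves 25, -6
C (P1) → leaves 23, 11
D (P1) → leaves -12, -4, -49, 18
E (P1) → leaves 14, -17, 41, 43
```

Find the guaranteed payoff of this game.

B (P1): max(25, -6) = 25
C (P1): max(23, 11) = 23
D (P1): max(-12, -4, -49, 18) = 18
E (P1): max(14, -17, 41, 43) = 43
Root (P2): min(25, 23, 18, 43) = 18

18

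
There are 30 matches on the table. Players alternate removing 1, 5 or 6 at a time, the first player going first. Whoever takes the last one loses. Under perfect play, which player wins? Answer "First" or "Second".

Positions where the player to move wins (W) vs loses (L):
i:   0  1  2  3  4  5  6  7  8  9 10 11 12 13 14 15 16 17 18 19 20 21 22 23 24 25 26 27 28 29 30
     W  L  W  L  W  L  W  W  W  W  W  W  L  W  L  W  L  W  W  W  W  W  W  L  W  L  W  L  W  W  W
Position 30 is W, so the first player wins.

First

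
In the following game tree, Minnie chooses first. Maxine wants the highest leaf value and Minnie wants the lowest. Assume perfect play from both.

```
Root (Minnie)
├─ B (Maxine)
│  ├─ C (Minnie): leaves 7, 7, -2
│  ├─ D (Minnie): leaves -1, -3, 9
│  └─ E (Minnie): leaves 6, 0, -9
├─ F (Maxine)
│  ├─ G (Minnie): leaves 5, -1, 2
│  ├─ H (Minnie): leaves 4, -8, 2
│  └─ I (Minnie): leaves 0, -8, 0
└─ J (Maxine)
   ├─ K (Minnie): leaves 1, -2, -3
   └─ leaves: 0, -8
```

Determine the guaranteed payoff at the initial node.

-2

C (Minnie): min(7, 7, -2) = -2
D (Minnie): min(-1, -3, 9) = -3
E (Minnie): min(6, 0, -9) = -9
B (Maxine): max(-2, -3, -9) = -2
G (Minnie): min(5, -1, 2) = -1
H (Minnie): min(4, -8, 2) = -8
I (Minnie): min(0, -8, 0) = -8
F (Maxine): max(-1, -8, -8) = -1
K (Minnie): min(1, -2, -3) = -3
J (Maxine): max(-3, 0, -8) = 0
Root (Minnie): min(-2, -1, 0) = -2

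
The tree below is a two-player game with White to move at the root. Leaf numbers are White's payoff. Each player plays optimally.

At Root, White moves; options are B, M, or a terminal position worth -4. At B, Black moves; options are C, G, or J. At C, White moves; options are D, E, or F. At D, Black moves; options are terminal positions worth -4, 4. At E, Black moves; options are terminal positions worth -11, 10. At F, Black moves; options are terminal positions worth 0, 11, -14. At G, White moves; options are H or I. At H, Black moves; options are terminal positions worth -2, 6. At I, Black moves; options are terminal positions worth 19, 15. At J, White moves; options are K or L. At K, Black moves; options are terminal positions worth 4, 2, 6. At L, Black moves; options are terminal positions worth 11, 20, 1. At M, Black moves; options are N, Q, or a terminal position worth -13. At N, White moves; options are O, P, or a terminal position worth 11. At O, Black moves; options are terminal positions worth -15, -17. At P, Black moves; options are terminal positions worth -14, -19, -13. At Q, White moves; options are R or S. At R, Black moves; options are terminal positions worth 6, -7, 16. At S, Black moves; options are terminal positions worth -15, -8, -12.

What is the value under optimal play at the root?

D (Black): min(-4, 4) = -4
E (Black): min(-11, 10) = -11
F (Black): min(0, 11, -14) = -14
C (White): max(-4, -11, -14) = -4
H (Black): min(-2, 6) = -2
I (Black): min(19, 15) = 15
G (White): max(-2, 15) = 15
K (Black): min(4, 2, 6) = 2
L (Black): min(11, 20, 1) = 1
J (White): max(2, 1) = 2
B (Black): min(-4, 15, 2) = -4
O (Black): min(-15, -17) = -17
P (Black): min(-14, -19, -13) = -19
N (White): max(-17, -19, 11) = 11
R (Black): min(6, -7, 16) = -7
S (Black): min(-15, -8, -12) = -15
Q (White): max(-7, -15) = -7
M (Black): min(11, -7, -13) = -13
Root (White): max(-4, -13, -4) = -4

-4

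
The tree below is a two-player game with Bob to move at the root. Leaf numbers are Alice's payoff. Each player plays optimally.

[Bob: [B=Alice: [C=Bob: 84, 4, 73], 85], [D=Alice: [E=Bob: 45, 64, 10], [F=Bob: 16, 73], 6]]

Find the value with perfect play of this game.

C (Bob): min(84, 4, 73) = 4
B (Alice): max(4, 85) = 85
E (Bob): min(45, 64, 10) = 10
F (Bob): min(16, 73) = 16
D (Alice): max(10, 16, 6) = 16
Root (Bob): min(85, 16) = 16

16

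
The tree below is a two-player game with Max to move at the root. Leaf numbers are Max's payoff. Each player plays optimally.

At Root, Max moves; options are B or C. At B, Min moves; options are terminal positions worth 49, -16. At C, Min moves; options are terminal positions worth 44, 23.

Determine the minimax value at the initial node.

B (Min): min(49, -16) = -16
C (Min): min(44, 23) = 23
Root (Max): max(-16, 23) = 23

23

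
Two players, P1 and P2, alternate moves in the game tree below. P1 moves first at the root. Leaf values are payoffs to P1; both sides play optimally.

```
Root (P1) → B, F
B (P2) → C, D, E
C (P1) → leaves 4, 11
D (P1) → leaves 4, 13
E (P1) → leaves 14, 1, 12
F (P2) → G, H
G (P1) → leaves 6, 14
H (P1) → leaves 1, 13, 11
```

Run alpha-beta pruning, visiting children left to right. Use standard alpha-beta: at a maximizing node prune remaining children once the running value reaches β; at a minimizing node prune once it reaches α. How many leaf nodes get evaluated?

10

C [α=-∞,β=+∞]: v=11
D [α=-∞,β=11]: v=13
E [α=-∞,β=11]: v=14 after child 1 ≥ β → β-cutoff, skip 2
B [α=-∞,β=+∞]: v=11
G [α=11,β=+∞]: v=14
H [α=11,β=14]: v=13
F [α=11,β=+∞]: v=13
Root [α=-∞,β=+∞]: v=13
Leaves evaluated: 10 of 12.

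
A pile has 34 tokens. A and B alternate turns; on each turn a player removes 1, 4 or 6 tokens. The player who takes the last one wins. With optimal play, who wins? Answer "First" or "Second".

First

i:   0  1  2  3  4  5  6  7  8  9 10 11 12 13 14 15 16 17 18 19 20 21 22 23 24 25 26 27 28 29 30 31 32 33 34
     L  W  L  W  W  L  W  L  W  W  L  W  L  W  W  L  W  L  W  W  L  W  L  W  W  L  W  L  W  W  L  W  L  W  W
Position 34 is W, so the first player wins.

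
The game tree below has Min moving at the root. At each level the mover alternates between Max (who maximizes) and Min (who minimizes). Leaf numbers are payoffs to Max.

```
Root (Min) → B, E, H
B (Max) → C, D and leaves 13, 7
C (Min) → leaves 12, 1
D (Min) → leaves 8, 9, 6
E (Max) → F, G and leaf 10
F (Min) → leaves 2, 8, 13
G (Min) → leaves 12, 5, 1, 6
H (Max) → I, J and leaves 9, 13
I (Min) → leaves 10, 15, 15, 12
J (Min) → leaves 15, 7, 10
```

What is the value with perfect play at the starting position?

10

C (Min): min(12, 1) = 1
D (Min): min(8, 9, 6) = 6
B (Max): max(1, 6, 13, 7) = 13
F (Min): min(2, 8, 13) = 2
G (Min): min(12, 5, 1, 6) = 1
E (Max): max(2, 1, 10) = 10
I (Min): min(10, 15, 15, 12) = 10
J (Min): min(15, 7, 10) = 7
H (Max): max(10, 7, 9, 13) = 13
Root (Min): min(13, 10, 13) = 10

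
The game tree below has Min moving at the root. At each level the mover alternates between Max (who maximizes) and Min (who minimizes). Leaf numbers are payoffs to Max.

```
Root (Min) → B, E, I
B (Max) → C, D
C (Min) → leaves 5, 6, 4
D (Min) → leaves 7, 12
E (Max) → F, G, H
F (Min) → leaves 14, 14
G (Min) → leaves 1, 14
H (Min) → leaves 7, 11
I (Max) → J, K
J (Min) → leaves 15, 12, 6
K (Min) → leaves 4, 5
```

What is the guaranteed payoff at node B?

C: min(5, 6, 4) = 4
D: min(7, 12) = 7
B: max(4, 7) = 7

7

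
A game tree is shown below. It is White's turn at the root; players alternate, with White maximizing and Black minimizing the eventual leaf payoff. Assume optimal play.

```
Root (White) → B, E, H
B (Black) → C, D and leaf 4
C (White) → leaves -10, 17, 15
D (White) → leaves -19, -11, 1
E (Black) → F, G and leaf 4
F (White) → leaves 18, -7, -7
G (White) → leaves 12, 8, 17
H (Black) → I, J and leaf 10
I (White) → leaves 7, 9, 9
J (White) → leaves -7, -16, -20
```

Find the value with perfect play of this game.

C (White): max(-10, 17, 15) = 17
D (White): max(-19, -11, 1) = 1
B (Black): min(17, 1, 4) = 1
F (White): max(18, -7, -7) = 18
G (White): max(12, 8, 17) = 17
E (Black): min(18, 17, 4) = 4
I (White): max(7, 9, 9) = 9
J (White): max(-7, -16, -20) = -7
H (Black): min(9, -7, 10) = -7
Root (White): max(1, 4, -7) = 4

4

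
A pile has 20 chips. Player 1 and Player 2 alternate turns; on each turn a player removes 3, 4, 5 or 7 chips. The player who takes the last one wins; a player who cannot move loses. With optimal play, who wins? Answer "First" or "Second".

i:   0  1  2  3  4  5  6  7  8  9 10 11 12 13 14 15 16 17 18 19 20
     L  L  L  W  W  W  W  W  W  W  L  L  L  W  W  W  W  W  W  W  L
Position 20 is L, so the second player wins.

Second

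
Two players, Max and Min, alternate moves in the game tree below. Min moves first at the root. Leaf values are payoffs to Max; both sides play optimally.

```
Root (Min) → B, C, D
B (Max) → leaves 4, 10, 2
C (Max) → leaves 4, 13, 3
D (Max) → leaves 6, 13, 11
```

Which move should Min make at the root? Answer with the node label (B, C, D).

B

B (Max): max(4, 10, 2) = 10
C (Max): max(4, 13, 3) = 13
D (Max): max(6, 13, 11) = 13
Root (Min): min(10, 13, 13) = 10
Min picks the child with the lowest value: B (value 10).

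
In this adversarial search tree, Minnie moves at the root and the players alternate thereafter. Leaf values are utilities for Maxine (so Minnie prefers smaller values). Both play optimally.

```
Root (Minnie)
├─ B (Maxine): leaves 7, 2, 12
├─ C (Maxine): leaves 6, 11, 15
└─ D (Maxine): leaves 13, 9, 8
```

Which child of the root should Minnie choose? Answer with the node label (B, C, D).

B

B (Maxine): max(7, 2, 12) = 12
C (Maxine): max(6, 11, 15) = 15
D (Maxine): max(13, 9, 8) = 13
Root (Minnie): min(12, 15, 13) = 12
Minnie picks the child with the lowest value: B (value 12).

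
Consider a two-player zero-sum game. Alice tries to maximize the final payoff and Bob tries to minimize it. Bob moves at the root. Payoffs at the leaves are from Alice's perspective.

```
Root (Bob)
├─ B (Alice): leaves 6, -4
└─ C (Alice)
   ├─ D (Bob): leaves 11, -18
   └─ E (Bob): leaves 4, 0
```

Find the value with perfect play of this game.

0

B (Alice): max(6, -4) = 6
D (Bob): min(11, -18) = -18
E (Bob): min(4, 0) = 0
C (Alice): max(-18, 0) = 0
Root (Bob): min(6, 0) = 0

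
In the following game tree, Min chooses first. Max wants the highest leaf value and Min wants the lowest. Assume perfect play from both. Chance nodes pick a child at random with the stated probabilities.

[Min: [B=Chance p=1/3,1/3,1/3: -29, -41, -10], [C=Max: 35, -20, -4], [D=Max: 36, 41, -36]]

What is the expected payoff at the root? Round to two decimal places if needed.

B (Chance): 1/3·-29 + 1/3·-41 + 1/3·-10 = -26.67
C (Max): max(35, -20, -4) = 35
D (Max): max(36, 41, -36) = 41
Root (Min): min(-26.67, 35, 41) = -26.67

-26.67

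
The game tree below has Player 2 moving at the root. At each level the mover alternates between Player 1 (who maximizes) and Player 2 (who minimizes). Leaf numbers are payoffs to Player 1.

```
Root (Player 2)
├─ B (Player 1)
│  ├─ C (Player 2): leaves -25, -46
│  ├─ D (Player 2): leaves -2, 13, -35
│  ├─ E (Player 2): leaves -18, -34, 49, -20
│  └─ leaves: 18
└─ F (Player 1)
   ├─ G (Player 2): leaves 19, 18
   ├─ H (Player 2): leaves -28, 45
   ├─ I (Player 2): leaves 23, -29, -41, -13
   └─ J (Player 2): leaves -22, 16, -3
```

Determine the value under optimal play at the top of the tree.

C (Player 2): min(-25, -46) = -46
D (Player 2): min(-2, 13, -35) = -35
E (Player 2): min(-18, -34, 49, -20) = -34
B (Player 1): max(-46, -35, -34, 18) = 18
G (Player 2): min(19, 18) = 18
H (Player 2): min(-28, 45) = -28
I (Player 2): min(23, -29, -41, -13) = -41
J (Player 2): min(-22, 16, -3) = -22
F (Player 1): max(18, -28, -41, -22) = 18
Root (Player 2): min(18, 18) = 18

18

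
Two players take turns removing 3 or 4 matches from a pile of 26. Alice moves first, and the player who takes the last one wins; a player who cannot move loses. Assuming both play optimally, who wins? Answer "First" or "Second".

First

Compute winning (W) and losing (L) positions by backward induction:
i:   0  1  2  3  4  5  6  7  8  9 10 11 12 13 14 15 16 17 18 19 20 21 22 23 24 25 26
     L  L  L  W  W  W  W  L  L  L  W  W  W  W  L  L  L  W  W  W  W  L  L  L  W  W  W
Position 26 is W, so the first player wins.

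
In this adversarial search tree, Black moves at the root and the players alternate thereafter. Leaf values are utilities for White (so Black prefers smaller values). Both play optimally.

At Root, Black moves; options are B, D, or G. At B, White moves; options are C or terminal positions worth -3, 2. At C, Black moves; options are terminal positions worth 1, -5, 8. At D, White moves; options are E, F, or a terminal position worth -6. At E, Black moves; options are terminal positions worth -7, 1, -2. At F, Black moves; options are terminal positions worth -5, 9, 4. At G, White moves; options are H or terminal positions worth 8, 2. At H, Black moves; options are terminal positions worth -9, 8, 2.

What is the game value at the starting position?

C (Black): min(1, -5, 8) = -5
B (White): max(-5, -3, 2) = 2
E (Black): min(-7, 1, -2) = -7
F (Black): min(-5, 9, 4) = -5
D (White): max(-7, -5, -6) = -5
H (Black): min(-9, 8, 2) = -9
G (White): max(-9, 8, 2) = 8
Root (Black): min(2, -5, 8) = -5

-5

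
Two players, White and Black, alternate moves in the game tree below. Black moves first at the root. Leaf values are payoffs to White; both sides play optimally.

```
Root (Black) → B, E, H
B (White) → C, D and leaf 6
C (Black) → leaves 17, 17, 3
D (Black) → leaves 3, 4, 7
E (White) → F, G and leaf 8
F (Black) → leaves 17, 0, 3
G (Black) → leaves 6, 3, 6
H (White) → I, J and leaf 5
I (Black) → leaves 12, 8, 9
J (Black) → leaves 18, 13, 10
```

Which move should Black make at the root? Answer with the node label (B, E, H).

B

C (Black): min(17, 17, 3) = 3
D (Black): min(3, 4, 7) = 3
B (White): max(3, 3, 6) = 6
F (Black): min(17, 0, 3) = 0
G (Black): min(6, 3, 6) = 3
E (White): max(0, 3, 8) = 8
I (Black): min(12, 8, 9) = 8
J (Black): min(18, 13, 10) = 10
H (White): max(8, 10, 5) = 10
Root (Black): min(6, 8, 10) = 6
Black picks the child with the lowest value: B (value 6).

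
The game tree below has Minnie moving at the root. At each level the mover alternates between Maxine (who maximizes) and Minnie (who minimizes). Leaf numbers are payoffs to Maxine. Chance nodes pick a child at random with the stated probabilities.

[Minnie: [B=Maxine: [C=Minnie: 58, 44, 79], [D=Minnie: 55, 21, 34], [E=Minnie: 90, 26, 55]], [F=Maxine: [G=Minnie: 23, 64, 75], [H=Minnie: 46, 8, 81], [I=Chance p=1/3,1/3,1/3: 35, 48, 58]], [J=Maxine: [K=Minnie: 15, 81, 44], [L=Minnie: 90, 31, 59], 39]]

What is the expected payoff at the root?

C (Minnie): min(58, 44, 79) = 44
D (Minnie): min(55, 21, 34) = 21
E (Minnie): min(90, 26, 55) = 26
B (Maxine): max(44, 21, 26) = 44
G (Minnie): min(23, 64, 75) = 23
H (Minnie): min(46, 8, 81) = 8
I (Chance): 1/3·35 + 1/3·48 + 1/3·58 = 47
F (Maxine): max(23, 8, 47) = 47
K (Minnie): min(15, 81, 44) = 15
L (Minnie): min(90, 31, 59) = 31
J (Maxine): max(15, 31, 39) = 39
Root (Minnie): min(44, 47, 39) = 39

39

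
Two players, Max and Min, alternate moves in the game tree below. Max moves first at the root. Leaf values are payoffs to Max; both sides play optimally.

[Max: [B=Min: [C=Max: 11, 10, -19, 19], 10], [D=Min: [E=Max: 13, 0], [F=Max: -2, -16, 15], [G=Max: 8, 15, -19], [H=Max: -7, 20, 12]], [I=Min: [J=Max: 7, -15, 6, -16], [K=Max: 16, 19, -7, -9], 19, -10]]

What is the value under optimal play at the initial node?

13

C (Max): max(11, 10, -19, 19) = 19
B (Min): min(19, 10) = 10
E (Max): max(13, 0) = 13
F (Max): max(-2, -16, 15) = 15
G (Max): max(8, 15, -19) = 15
H (Max): max(-7, 20, 12) = 20
D (Min): min(13, 15, 15, 20) = 13
J (Max): max(7, -15, 6, -16) = 7
K (Max): max(16, 19, -7, -9) = 19
I (Min): min(7, 19, 19, -10) = -10
Root (Max): max(10, 13, -10) = 13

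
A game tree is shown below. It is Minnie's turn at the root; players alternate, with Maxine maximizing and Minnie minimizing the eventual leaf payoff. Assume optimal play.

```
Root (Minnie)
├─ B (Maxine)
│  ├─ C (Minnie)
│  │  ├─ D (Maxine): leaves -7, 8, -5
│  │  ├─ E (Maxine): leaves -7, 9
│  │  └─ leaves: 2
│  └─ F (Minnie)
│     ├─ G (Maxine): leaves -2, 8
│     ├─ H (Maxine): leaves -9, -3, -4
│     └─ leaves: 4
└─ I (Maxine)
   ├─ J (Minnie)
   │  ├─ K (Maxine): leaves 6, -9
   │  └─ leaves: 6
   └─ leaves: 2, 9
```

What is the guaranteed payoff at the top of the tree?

D (Maxine): max(-7, 8, -5) = 8
E (Maxine): max(-7, 9) = 9
C (Minnie): min(8, 9, 2) = 2
G (Maxine): max(-2, 8) = 8
H (Maxine): max(-9, -3, -4) = -3
F (Minnie): min(8, -3, 4) = -3
B (Maxine): max(2, -3) = 2
K (Maxine): max(6, -9) = 6
J (Minnie): min(6, 6) = 6
I (Maxine): max(6, 2, 9) = 9
Root (Minnie): min(2, 9) = 2

2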